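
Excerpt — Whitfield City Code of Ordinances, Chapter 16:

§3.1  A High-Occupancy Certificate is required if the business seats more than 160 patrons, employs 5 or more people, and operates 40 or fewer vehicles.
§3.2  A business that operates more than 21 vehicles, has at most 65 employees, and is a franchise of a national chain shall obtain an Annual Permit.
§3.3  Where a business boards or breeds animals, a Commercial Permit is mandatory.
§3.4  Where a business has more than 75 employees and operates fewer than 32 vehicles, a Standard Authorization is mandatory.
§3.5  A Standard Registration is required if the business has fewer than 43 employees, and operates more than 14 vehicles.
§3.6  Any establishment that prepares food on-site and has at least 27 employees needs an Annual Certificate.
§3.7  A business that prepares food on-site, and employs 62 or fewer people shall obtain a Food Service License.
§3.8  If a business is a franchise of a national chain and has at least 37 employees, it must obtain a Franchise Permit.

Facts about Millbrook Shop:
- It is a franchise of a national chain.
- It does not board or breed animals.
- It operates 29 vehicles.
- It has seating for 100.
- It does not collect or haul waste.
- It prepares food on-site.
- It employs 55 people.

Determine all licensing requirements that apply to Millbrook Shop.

§3.1 seating 100 ≤ 160; employees 55 ≥ 5; vehicles 29 ≤ 40 → High-Occupancy Certificate not required.
§3.2 vehicles 29 > 21; employees 55 ≤ 65; is a franchise of a national chain → Annual Permit required.
§3.3 does not board or breed animals → Commercial Permit not required.
§3.4 employees 55 ≤ 75; vehicles 29 < 32 → Standard Authorization not required.
§3.5 employees 55 ≥ 43; vehicles 29 > 14 → Standard Registration not required.
§3.6 prepares food on-site; employees 55 ≥ 27 → Annual Certificate required.
§3.7 prepares food on-site; employees 55 ≤ 62 → Food Service License required.
§3.8 is a franchise of a national chain; employees 55 ≥ 37 → Franchise Permit required.

Annual Certificate, Annual Permit, Food Service License, Franchise Permit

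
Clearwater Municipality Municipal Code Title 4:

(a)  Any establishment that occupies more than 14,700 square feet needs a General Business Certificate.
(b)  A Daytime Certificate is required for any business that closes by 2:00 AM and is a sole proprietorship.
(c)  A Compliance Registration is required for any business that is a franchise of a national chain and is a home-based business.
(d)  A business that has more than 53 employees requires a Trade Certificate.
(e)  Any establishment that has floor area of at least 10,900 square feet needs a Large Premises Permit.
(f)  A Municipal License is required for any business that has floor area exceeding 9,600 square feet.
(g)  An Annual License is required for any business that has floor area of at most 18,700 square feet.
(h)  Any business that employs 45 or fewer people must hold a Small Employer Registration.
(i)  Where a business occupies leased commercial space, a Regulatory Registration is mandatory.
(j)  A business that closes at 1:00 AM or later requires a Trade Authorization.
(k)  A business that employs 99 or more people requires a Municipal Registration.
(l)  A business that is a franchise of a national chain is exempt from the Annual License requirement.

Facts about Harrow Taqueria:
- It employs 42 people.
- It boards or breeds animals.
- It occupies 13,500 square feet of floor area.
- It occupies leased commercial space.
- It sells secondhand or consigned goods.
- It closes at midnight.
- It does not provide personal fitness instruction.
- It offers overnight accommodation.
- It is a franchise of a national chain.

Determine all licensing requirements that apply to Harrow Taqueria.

(a) floor area 13,500 square feet ≤ 14,700 square feet → General Business Certificate not required.
(b) closes midnight, at/before 2:00 AM; is a franchise of a national chain (not: is a sole proprietorship) → Daytime Certificate not required.
(c) is a franchise of a national chain; occupies leased commercial space (not: is a home-based business) → Compliance Registration not required.
(d) employees 42 ≤ 53 → Trade Certificate not required.
(e) floor area 13,500 square feet ≥ 10,900 square feet → Large Premises Permit required.
(f) floor area 13,500 square feet > 9,600 square feet → Municipal License required.
(g) floor area 13,500 square feet ≤ 18,700 square feet → Annual License required.
(h) employees 42 ≤ 45 → Small Employer Registration required.
(i) occupies leased commercial space → Regulatory Registration required.
(j) closes midnight, at/before 1:00 AM → Trade Authorization not required.
(k) employees 42 < 99 → Municipal Registration not required.
(l) is a franchise of a national chain → exempt from Annual License.

Large Premises Permit, Municipal License, Regulatory Registration, Small Employer Registration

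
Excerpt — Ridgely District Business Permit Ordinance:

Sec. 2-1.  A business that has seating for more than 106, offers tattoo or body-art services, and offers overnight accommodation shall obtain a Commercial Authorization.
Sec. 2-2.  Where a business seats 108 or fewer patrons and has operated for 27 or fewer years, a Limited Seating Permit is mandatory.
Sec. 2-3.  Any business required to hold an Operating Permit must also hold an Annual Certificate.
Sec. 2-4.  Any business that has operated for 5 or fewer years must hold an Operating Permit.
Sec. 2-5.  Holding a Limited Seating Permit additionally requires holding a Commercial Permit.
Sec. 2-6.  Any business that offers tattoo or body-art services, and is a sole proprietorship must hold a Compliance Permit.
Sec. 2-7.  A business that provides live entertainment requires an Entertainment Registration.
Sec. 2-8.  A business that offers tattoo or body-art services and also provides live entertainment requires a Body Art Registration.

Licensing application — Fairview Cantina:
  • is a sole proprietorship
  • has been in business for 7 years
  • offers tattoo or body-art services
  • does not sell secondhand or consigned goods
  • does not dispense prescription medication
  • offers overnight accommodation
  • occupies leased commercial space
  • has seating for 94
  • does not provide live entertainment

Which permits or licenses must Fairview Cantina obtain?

Sec. 2-1. seating 94 ≤ 106; offers tattoo or body-art services; offers overnight accommodation → Commercial Authorization not required.
Sec. 2-2. seating 94 ≤ 108; years in business 7 ≤ 27 → Limited Seating Permit required.
Sec. 2-3. Operating Permit is not required → no effect.
Sec. 2-4. years in business 7 > 5 → Operating Permit not required.
Sec. 2-5. Limited Seating Permit is required → Commercial Permit also required.
Sec. 2-6. offers tattoo or body-art services; is a sole proprietorship → Compliance Permit required.
Sec. 2-7. does not provide live entertainment → Entertainment Registration not required.
Sec. 2-8. offers tattoo or body-art services; does not provide live entertainment → Body Art Registration not required.

Commercial Permit, Compliance Permit, Limited Seating Permit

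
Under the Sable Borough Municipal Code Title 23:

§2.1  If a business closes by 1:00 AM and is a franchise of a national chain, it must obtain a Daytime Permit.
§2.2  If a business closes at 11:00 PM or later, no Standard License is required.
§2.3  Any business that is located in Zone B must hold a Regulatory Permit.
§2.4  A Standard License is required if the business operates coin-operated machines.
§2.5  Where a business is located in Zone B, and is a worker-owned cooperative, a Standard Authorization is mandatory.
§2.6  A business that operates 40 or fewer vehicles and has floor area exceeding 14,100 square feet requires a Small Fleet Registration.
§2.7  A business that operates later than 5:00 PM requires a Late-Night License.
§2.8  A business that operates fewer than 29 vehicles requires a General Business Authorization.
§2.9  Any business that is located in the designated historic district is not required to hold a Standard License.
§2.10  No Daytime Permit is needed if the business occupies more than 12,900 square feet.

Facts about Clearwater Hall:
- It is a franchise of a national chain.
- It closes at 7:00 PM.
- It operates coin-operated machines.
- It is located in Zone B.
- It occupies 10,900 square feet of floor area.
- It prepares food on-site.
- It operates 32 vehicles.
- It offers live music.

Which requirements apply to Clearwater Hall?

Daytime Permit, Late-Night License, Regulatory Permit, Standard License

§2.1 closes 7:00 PM, at/before 1:00 AM; is a franchise of a national chain → Daytime Permit required.
§2.2 closes 7:00 PM, at/before 11:00 PM → Standard License exemption does not apply.
§2.3 is located in Zone B → Regulatory Permit required.
§2.4 operates coin-operated machines → Standard License required.
§2.5 is located in Zone B; is a franchise of a national chain (not: is a worker-owned cooperative) → Standard Authorization not required.
§2.6 vehicles 32 ≤ 40; floor area 10,900 square feet ≤ 14,100 square feet → Small Fleet Registration not required.
§2.7 closes 7:00 PM, after 5:00 PM → Late-Night License required.
§2.8 vehicles 32 ≥ 29 → General Business Authorization not required.
§2.9 is located in Zone B (not: is located in the designated historic district) → Standard License exemption does not apply.
§2.10 floor area 10,900 square feet ≤ 12,900 square feet → Daytime Permit exemption does not apply.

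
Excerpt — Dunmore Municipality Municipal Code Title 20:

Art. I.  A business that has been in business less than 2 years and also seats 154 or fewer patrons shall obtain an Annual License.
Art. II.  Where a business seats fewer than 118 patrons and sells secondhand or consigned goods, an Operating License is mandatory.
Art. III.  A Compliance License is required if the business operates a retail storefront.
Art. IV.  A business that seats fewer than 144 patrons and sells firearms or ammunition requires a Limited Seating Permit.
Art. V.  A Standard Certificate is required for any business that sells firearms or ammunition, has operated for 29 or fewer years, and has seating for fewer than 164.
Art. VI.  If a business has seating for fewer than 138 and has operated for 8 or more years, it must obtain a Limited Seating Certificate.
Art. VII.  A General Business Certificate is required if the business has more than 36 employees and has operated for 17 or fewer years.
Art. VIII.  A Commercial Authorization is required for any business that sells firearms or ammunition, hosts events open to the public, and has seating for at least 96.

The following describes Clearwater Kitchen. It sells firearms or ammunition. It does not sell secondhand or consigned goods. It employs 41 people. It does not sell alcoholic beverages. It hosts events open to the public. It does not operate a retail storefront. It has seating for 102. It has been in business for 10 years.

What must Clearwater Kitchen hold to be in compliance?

Commercial Authorization, General Business Certificate, Limited Seating Certificate, Limited Seating Permit, Standard Certificate

Art. I. years in business 10 ≥ 2; seating 102 ≤ 154 → Annual License not required.
Art. II. seating 102 < 118; does not sell secondhand or consigned goods → Operating License not required.
Art. III. does not operate a retail storefront → Compliance License not required.
Art. IV. seating 102 < 144; sells firearms or ammunition → Limited Seating Permit required.
Art. V. sells firearms or ammunition; years in business 10 ≤ 29; seating 102 < 164 → Standard Certificate required.
Art. VI. seating 102 < 138; years in business 10 ≥ 8 → Limited Seating Certificate required.
Art. VII. employees 41 > 36; years in business 10 ≤ 17 → General Business Certificate required.
Art. VIII. sells firearms or ammunition; hosts events open to the public; seating 102 ≥ 96 → Commercial Authorization required.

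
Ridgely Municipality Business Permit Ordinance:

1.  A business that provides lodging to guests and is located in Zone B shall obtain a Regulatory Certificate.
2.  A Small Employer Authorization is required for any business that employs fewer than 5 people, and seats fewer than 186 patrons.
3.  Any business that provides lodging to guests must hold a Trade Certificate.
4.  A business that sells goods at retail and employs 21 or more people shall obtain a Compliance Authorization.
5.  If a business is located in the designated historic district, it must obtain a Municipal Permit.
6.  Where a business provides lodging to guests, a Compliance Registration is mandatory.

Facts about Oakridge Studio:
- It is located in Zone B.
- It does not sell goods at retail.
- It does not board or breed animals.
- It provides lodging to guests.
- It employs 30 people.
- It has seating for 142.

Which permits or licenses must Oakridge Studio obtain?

1. provides lodging to guests; is located in Zone B → Regulatory Certificate required.
2. employees 30 ≥ 5; seating 142 < 186 → Small Employer Authorization not required.
3. provides lodging to guests → Trade Certificate required.
4. does not sell goods at retail; employees 30 ≥ 21 → Compliance Authorization not required.
5. is located in Zone B (not: is located in the designated historic district) → Municipal Permit not required.
6. provides lodging to guests → Compliance Registration required.

Compliance Registration, Regulatory Certificate, Trade Certificate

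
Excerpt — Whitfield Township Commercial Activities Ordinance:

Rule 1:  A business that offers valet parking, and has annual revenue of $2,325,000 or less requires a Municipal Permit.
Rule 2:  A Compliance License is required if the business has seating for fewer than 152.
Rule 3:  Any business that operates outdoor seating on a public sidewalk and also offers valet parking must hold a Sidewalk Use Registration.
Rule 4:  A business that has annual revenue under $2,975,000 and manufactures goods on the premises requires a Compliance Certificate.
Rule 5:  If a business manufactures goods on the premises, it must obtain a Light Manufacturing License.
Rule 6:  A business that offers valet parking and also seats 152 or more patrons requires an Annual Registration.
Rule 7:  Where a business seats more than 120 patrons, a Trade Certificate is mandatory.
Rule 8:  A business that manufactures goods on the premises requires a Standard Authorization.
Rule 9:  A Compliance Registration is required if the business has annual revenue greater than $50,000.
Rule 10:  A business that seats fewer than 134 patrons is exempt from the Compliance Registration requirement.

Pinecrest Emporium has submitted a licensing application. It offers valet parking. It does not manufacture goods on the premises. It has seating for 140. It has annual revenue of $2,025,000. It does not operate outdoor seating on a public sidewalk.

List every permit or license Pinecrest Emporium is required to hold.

Compliance License, Compliance Registration, Municipal Permit, Trade Certificate

Rule 1: offers valet parking; revenue $2,025,000 ≤ $2,325,000 → Municipal Permit required.
Rule 2: seating 140 < 152 → Compliance License required.
Rule 3: does not operate outdoor seating on a public sidewalk; offers valet parking → Sidewalk Use Registration not required.
Rule 4: revenue $2,025,000 < $2,975,000; does not manufacture goods on the premises → Compliance Certificate not required.
Rule 5: does not manufacture goods on the premises → Light Manufacturing License not required.
Rule 6: offers valet parking; seating 140 < 152 → Annual Registration not required.
Rule 7: seating 140 > 120 → Trade Certificate required.
Rule 8: does not manufacture goods on the premises → Standard Authorization not required.
Rule 9: revenue $2,025,000 > $50,000 → Compliance Registration required.
Rule 10: seating 140 ≥ 134 → Compliance Registration exemption does not apply.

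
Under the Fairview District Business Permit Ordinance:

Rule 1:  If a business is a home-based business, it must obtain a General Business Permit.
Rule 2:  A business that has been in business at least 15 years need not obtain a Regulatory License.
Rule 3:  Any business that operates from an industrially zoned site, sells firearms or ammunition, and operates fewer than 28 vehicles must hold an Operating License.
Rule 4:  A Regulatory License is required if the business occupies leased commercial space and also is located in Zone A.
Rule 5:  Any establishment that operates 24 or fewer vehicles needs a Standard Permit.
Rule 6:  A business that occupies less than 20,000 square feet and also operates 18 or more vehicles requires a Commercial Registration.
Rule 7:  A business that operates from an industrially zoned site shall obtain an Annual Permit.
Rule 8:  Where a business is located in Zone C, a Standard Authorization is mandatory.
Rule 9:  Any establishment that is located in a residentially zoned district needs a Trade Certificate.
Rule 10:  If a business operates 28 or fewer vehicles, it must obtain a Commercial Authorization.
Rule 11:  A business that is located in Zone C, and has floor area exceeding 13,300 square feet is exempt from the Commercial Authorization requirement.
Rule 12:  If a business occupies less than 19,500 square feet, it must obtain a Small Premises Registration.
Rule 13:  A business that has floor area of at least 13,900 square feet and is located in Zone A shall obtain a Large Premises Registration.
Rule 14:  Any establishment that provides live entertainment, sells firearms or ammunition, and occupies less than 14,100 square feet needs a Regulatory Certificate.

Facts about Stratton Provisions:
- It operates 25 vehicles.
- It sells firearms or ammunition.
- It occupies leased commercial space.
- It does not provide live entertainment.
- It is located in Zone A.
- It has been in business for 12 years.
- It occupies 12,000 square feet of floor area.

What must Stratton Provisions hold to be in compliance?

Commercial Authorization, Commercial Registration, Regulatory License, Small Premises Registration

Rule 1: occupies leased commercial space (not: is a home-based business) → General Business Permit not required.
Rule 2: years in business 12 < 15 → Regulatory License exemption does not apply.
Rule 3: occupies leased commercial space (not: operates from an industrially zoned site); sells firearms or ammunition; vehicles 25 < 28 → Operating License not required.
Rule 4: occupies leased commercial space; is located in Zone A → Regulatory License required.
Rule 5: vehicles 25 > 24 → Standard Permit not required.
Rule 6: floor area 12,000 square feet < 20,000 square feet; vehicles 25 ≥ 18 → Commercial Registration required.
Rule 7: occupies leased commercial space (not: operates from an industrially zoned site) → Annual Permit not required.
Rule 8: is located in Zone A (not: is located in Zone C) → Standard Authorization not required.
Rule 9: is located in Zone A (not: is located in a residentially zoned district) → Trade Certificate not required.
Rule 10: vehicles 25 ≤ 28 → Commercial Authorization required.
Rule 11: is located in Zone A (not: is located in Zone C); floor area 12,000 square feet ≤ 13,300 square feet → Commercial Authorization exemption does not apply.
Rule 12: floor area 12,000 square feet < 19,500 square feet → Small Premises Registration required.
Rule 13: floor area 12,000 square feet < 13,900 square feet; is located in Zone A → Large Premises Registration not required.
Rule 14: does not provide live entertainment; sells firearms or ammunition; floor area 12,000 square feet < 14,100 square feet → Regulatory Certificate not required.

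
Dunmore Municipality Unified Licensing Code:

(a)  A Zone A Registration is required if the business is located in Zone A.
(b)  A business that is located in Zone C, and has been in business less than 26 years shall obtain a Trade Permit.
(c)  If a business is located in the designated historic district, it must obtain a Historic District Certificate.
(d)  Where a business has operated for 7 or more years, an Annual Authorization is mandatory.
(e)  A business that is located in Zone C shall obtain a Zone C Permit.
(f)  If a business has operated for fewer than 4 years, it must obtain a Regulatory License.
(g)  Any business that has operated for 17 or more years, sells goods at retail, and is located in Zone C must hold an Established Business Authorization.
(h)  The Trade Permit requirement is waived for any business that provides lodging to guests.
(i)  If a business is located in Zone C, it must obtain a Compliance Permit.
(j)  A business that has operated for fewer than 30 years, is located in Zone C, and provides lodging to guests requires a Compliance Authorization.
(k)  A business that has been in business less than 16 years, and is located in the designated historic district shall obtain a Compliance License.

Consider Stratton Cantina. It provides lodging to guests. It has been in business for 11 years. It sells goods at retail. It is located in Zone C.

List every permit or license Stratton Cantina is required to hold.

(a) is located in Zone C (not: is located in Zone A) → Zone A Registration not required.
(b) is located in Zone C; years in business 11 < 26 → Trade Permit required.
(c) is located in Zone C (not: is located in the designated historic district) → Historic District Certificate not required.
(d) years in business 11 ≥ 7 → Annual Authorization required.
(e) is located in Zone C → Zone C Permit required.
(f) years in business 11 ≥ 4 → Regulatory License not required.
(g) years in business 11 < 17; sells goods at retail; is located in Zone C → Established Business Authorization not required.
(h) provides lodging to guests → exempt from Trade Permit.
(i) is located in Zone C → Compliance Permit required.
(j) years in business 11 < 30; is located in Zone C; provides lodging to guests → Compliance Authorization required.
(k) years in business 11 < 16; is located in Zone C (not: is located in the designated historic district) → Compliance License not required.

Annual Authorization, Compliance Authorization, Compliance Permit, Zone C Permit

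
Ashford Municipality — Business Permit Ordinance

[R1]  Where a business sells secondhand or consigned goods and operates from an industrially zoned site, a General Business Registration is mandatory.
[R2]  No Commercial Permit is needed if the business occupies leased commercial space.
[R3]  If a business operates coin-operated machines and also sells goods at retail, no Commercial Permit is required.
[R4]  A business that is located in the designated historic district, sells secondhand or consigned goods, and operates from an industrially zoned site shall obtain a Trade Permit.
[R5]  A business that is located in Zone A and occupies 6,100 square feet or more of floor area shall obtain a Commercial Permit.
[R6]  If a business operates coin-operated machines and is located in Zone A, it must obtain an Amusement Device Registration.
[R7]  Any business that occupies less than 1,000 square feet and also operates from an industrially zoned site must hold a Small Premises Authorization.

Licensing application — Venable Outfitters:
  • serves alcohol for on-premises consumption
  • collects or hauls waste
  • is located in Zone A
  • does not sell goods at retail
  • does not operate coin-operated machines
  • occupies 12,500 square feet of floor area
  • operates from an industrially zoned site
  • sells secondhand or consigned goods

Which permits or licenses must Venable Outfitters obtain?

[R1] sells secondhand or consigned goods; operates from an industrially zoned site → General Business Registration required.
[R2] operates from an industrially zoned site (not: occupies leased commercial space) → Commercial Permit exemption does not apply.
[R3] does not operate coin-operated machines; does not sell goods at retail → Commercial Permit exemption does not apply.
[R4] is located in Zone A (not: is located in the designated historic district); sells secondhand or consigned goods; operates from an industrially zoned site → Trade Permit not required.
[R5] is located in Zone A; floor area 12,500 square feet ≥ 6,100 square feet → Commercial Permit required.
[R6] does not operate coin-operated machines; is located in Zone A → Amusement Device Registration not required.
[R7] floor area 12,500 square feet ≥ 1,000 square feet; operates from an industrially zoned site → Small Premises Authorization not required.

Commercial Permit, General Business Registration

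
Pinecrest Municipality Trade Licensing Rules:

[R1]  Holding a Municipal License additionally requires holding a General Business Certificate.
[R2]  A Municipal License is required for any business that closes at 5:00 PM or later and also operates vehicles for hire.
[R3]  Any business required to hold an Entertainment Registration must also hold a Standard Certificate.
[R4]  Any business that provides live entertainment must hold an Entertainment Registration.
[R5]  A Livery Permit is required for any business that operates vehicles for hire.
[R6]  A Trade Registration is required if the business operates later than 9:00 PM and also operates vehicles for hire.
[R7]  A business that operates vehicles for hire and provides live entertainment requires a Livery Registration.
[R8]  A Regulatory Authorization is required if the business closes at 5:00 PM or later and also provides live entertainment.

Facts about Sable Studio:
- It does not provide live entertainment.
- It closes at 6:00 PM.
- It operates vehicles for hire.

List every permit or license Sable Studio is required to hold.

[R1] Municipal License is required → General Business Certificate also required.
[R2] closes 6:00 PM, after 5:00 PM; operates vehicles for hire → Municipal License required.
[R3] Entertainment Registration is not required → no effect.
[R4] does not provide live entertainment → Entertainment Registration not required.
[R5] operates vehicles for hire → Livery Permit required.
[R6] closes 6:00 PM, at/before 9:00 PM; operates vehicles for hire → Trade Registration not required.
[R7] operates vehicles for hire; does not provide live entertainment → Livery Registration not required.
[R8] closes 6:00 PM, after 5:00 PM; does not provide live entertainment → Regulatory Authorization not required.

General Business Certificate, Livery Permit, Municipal License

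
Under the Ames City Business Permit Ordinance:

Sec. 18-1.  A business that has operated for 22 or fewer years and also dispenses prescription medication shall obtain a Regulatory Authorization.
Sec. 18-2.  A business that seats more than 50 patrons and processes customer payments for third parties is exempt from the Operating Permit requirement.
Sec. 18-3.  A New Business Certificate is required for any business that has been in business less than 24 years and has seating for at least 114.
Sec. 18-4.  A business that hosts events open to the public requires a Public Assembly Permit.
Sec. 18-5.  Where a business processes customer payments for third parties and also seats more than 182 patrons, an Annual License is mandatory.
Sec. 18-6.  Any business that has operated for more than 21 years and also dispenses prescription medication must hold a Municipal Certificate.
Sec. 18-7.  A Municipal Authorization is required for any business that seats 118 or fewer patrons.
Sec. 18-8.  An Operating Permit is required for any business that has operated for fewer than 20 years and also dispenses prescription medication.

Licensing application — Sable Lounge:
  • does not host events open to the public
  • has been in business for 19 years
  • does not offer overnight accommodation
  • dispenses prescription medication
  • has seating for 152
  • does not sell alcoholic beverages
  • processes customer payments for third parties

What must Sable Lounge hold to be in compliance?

Sec. 18-1. years in business 19 ≤ 22; dispenses prescription medication → Regulatory Authorization required.
Sec. 18-2. seating 152 > 50; processes customer payments for third parties → exempt from Operating Permit.
Sec. 18-3. years in business 19 < 24; seating 152 ≥ 114 → New Business Certificate required.
Sec. 18-4. does not host events open to the public → Public Assembly Permit not required.
Sec. 18-5. processes customer payments for third parties; seating 152 ≤ 182 → Annual License not required.
Sec. 18-6. years in business 19 ≤ 21; dispenses prescription medication → Municipal Certificate not required.
Sec. 18-7. seating 152 > 118 → Municipal Authorization not required.
Sec. 18-8. years in business 19 < 20; dispenses prescription medication → Operating Permit required.

New Business Certificate, Regulatory Authorization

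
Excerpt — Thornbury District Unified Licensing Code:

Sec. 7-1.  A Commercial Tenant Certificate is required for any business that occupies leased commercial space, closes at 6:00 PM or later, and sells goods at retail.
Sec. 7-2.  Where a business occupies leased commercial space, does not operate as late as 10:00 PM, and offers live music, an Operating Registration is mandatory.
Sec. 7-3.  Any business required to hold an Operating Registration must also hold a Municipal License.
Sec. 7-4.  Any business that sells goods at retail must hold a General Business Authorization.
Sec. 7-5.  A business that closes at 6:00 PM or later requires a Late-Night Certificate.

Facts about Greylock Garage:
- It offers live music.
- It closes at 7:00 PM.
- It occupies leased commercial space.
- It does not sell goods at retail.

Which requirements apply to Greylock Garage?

Late-Night Certificate, Municipal License, Operating Registration

Sec. 7-1. occupies leased commercial space; closes 7:00 PM, after 6:00 PM; does not sell goods at retail → Commercial Tenant Certificate not required.
Sec. 7-2. occupies leased commercial space; closes 7:00 PM, at/before 10:00 PM; offers live music → Operating Registration required.
Sec. 7-3. Operating Registration is required → Municipal License also required.
Sec. 7-4. does not sell goods at retail → General Business Authorization not required.
Sec. 7-5. closes 7:00 PM, after 6:00 PM → Late-Night Certificate required.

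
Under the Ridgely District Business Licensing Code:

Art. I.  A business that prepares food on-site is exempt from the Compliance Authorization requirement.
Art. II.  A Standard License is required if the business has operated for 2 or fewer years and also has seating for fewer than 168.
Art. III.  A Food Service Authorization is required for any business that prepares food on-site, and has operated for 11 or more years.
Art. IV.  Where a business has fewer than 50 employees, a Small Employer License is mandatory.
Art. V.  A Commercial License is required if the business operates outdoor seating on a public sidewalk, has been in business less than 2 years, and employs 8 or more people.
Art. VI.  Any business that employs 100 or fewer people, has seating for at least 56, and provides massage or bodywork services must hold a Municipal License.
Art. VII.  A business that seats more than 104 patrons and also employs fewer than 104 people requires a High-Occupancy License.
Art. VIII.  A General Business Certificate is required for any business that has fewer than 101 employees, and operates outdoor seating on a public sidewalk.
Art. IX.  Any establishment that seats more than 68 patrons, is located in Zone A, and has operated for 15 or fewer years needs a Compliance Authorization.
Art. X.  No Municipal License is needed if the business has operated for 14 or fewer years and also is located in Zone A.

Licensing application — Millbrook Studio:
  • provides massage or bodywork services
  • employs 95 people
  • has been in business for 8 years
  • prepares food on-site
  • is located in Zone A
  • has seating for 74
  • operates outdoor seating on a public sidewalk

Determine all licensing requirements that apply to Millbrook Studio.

Art. I. prepares food on-site → exempt from Compliance Authorization.
Art. II. years in business 8 > 2; seating 74 < 168 → Standard License not required.
Art. III. prepares food on-site; years in business 8 < 11 → Food Service Authorization not required.
Art. IV. employees 95 ≥ 50 → Small Employer License not required.
Art. V. operates outdoor seating on a public sidewalk; years in business 8 ≥ 2; employees 95 ≥ 8 → Commercial License not required.
Art. VI. employees 95 ≤ 100; seating 74 ≥ 56; provides massage or bodywork services → Municipal License required.
Art. VII. seating 74 ≤ 104; employees 95 < 104 → High-Occupancy License not required.
Art. VIII. employees 95 < 101; operates outdoor seating on a public sidewalk → General Business Certificate required.
Art. IX. seating 74 > 68; is located in Zone A; years in business 8 ≤ 15 → Compliance Authorization required.
Art. X. years in business 8 ≤ 14; is located in Zone A → exempt from Municipal License.

General Business Certificate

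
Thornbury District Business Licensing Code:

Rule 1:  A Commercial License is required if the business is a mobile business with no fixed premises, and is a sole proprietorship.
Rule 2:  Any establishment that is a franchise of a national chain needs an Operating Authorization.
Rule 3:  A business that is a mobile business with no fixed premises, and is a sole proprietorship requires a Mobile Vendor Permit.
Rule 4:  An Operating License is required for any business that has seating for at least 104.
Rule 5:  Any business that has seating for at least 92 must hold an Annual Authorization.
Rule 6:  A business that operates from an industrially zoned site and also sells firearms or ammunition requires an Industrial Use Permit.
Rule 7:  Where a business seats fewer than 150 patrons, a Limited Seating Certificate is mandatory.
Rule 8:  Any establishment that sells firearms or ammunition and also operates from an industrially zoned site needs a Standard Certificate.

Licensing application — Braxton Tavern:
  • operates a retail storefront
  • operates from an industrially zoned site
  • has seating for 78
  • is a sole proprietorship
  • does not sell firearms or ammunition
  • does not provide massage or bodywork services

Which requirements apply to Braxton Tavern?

Rule 1: operates from an industrially zoned site (not: is a mobile business with no fixed premises); is a sole proprietorship → Commercial License not required.
Rule 2: is a sole proprietorship (not: is a franchise of a national chain) → Operating Authorization not required.
Rule 3: operates from an industrially zoned site (not: is a mobile business with no fixed premises); is a sole proprietorship → Mobile Vendor Permit not required.
Rule 4: seating 78 < 104 → Operating License not required.
Rule 5: seating 78 < 92 → Annual Authorization not required.
Rule 6: operates from an industrially zoned site; does not sell firearms or ammunition → Industrial Use Permit not required.
Rule 7: seating 78 < 150 → Limited Seating Certificate required.
Rule 8: does not sell firearms or ammunition; operates from an industrially zoned site → Standard Certificate not required.

Limited Seating Certificate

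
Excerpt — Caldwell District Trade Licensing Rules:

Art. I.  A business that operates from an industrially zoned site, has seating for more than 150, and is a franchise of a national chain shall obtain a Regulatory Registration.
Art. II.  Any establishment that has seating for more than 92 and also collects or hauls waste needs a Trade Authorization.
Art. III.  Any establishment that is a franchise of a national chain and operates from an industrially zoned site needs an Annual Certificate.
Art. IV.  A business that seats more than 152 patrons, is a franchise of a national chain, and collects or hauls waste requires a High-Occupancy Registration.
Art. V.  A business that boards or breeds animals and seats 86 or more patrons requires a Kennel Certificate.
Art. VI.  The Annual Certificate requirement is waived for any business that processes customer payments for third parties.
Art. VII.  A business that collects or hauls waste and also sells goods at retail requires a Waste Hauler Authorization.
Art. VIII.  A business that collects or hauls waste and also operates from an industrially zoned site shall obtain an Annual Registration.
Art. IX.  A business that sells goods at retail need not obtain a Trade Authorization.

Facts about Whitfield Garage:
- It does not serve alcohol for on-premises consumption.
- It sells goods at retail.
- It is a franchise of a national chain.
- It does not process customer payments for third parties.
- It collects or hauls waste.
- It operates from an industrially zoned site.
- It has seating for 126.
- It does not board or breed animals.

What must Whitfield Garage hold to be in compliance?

Art. I. operates from an industrially zoned site; seating 126 ≤ 150; is a franchise of a national chain → Regulatory Registration not required.
Art. II. seating 126 > 92; collects or hauls waste → Trade Authorization required.
Art. III. is a franchise of a national chain; operates from an industrially zoned site → Annual Certificate required.
Art. IV. seating 126 ≤ 152; is a franchise of a national chain; collects or hauls waste → High-Occupancy Registration not required.
Art. V. does not board or breed animals; seating 126 ≥ 86 → Kennel Certificate not required.
Art. VI. does not process customer payments for third parties → Annual Certificate exemption does not apply.
Art. VII. collects or hauls waste; sells goods at retail → Waste Hauler Authorization required.
Art. VIII. collects or hauls waste; operates from an industrially zoned site → Annual Registration required.
Art. IX. sells goods at retail → exempt from Trade Authorization.

Annual Certificate, Annual Registration, Waste Hauler Authorization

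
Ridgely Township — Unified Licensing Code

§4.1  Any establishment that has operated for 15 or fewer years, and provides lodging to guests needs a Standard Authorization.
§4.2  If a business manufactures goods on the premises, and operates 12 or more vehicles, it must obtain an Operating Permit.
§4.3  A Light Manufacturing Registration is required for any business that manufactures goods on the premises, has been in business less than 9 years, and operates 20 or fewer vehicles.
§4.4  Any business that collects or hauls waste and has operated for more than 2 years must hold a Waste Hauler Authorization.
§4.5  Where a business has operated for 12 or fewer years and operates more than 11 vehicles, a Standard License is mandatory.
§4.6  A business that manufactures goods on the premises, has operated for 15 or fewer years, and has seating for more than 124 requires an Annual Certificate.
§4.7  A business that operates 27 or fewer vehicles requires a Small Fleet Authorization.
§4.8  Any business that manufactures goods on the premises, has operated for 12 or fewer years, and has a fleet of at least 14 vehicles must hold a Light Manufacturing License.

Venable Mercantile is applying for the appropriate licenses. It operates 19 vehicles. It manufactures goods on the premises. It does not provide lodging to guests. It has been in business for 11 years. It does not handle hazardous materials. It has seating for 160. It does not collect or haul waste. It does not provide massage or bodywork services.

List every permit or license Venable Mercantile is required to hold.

§4.1 years in business 11 ≤ 15; does not provide lodging to guests → Standard Authorization not required.
§4.2 manufactures goods on the premises; vehicles 19 ≥ 12 → Operating Permit required.
§4.3 manufactures goods on the premises; years in business 11 ≥ 9; vehicles 19 ≤ 20 → Light Manufacturing Registration not required.
§4.4 does not collect or haul waste; years in business 11 > 2 → Waste Hauler Authorization not required.
§4.5 years in business 11 ≤ 12; vehicles 19 > 11 → Standard License required.
§4.6 manufactures goods on the premises; years in business 11 ≤ 15; seating 160 > 124 → Annual Certificate required.
§4.7 vehicles 19 ≤ 27 → Small Fleet Authorization required.
§4.8 manufactures goods on the premises; years in business 11 ≤ 12; vehicles 19 ≥ 14 → Light Manufacturing License required.

Annual Certificate, Light Manufacturing License, Operating Permit, Small Fleet Authorization, Standard License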